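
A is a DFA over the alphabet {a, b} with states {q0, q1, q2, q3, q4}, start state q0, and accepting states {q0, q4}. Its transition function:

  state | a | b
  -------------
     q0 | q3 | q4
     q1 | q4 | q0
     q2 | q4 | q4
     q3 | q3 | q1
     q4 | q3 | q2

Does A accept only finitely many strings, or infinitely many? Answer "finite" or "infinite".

infinite

State q0 is reachable from the start and can reach an accepting state, and it lies on the cycle q0 → q3 → q1 → q0.
Traversing that cycle any number of times yields accepted strings of unbounded length, so the language is infinite.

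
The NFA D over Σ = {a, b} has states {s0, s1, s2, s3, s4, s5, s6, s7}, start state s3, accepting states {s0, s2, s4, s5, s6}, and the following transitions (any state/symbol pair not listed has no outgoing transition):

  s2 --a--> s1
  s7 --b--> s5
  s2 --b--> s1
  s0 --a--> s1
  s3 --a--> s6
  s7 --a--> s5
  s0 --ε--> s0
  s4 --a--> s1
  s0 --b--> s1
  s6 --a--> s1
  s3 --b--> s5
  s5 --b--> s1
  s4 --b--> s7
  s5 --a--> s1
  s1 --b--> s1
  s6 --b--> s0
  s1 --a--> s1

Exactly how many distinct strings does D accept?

3

The useful subgraph on states {s0, s3, s5, s6} is acyclic, so L(D) is finite; the longest accepting path visits 3 useful states, giving maximum string length 2.
Counting accepting paths from s3 by length: 2 of length 1, 1 of length 2. Total 3.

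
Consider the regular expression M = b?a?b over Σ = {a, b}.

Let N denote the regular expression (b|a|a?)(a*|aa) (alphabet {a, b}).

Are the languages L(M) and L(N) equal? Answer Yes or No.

No

The string ab is accepted by M but rejected by N.
So L(M) ≠ L(N).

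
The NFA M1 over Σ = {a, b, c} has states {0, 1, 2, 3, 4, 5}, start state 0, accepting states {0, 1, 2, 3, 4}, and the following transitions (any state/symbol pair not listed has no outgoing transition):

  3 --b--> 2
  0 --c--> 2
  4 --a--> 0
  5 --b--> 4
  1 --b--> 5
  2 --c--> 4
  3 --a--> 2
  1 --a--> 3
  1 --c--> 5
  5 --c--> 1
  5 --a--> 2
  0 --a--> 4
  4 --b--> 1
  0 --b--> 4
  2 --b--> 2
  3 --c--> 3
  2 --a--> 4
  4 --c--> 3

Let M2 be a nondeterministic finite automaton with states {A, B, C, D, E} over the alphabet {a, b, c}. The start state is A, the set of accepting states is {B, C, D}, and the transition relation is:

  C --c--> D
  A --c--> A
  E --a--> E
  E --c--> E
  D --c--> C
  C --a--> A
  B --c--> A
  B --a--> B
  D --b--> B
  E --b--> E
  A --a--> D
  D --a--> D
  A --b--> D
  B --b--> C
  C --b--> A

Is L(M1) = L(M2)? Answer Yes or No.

No

The empty string ε is accepted by M1 but rejected by M2.
So L(M1) ≠ L(M2).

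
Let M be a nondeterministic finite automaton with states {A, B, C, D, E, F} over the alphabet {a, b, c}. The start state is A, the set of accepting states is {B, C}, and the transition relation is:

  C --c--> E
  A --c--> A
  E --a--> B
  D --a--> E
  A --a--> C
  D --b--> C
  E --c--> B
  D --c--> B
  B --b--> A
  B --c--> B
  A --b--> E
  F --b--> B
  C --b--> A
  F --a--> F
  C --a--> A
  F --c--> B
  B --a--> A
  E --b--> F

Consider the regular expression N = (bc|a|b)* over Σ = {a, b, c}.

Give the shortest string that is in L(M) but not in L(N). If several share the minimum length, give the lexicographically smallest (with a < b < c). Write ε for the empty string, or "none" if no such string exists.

The string ca is accepted by M but not by N.
No shorter string lies in the difference, and ca is the lexicographically first length-2 string in L(M) \ L(N).

ca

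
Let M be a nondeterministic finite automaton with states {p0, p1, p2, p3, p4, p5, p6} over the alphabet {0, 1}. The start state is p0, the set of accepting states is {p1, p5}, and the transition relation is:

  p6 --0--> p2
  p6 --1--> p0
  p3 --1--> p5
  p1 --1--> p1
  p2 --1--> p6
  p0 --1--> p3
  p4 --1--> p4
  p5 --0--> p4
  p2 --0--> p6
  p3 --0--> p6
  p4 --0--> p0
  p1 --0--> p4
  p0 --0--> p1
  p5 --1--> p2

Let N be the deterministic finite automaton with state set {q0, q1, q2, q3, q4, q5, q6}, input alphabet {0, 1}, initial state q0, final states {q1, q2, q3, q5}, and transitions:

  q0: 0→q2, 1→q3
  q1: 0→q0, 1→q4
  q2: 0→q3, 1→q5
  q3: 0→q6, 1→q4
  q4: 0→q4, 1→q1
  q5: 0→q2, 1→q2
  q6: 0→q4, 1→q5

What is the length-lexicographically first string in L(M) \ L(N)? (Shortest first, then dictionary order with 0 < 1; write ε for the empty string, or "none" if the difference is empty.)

11

The string 11 is accepted by M but not by N.
No shorter string lies in the difference, and 11 is the lexicographically first length-2 string in L(M) \ L(N).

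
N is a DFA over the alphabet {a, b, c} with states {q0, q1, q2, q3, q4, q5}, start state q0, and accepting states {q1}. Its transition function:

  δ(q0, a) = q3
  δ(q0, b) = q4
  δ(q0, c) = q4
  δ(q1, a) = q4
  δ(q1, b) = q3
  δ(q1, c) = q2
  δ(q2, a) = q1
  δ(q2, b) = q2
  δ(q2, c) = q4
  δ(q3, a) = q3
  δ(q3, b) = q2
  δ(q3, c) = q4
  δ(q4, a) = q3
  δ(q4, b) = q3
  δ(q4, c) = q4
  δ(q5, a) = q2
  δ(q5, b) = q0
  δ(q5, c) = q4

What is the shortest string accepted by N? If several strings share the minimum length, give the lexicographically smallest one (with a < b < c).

A breadth-first search from q0 reaches an accepting state first via the path q0 → q3 → q2 → q1 on input aba.
No string of length < 3 is accepted (BFS exhausts all shorter strings without reaching an accepting state), and aba is the lexicographically least accepting string of length 3.

aba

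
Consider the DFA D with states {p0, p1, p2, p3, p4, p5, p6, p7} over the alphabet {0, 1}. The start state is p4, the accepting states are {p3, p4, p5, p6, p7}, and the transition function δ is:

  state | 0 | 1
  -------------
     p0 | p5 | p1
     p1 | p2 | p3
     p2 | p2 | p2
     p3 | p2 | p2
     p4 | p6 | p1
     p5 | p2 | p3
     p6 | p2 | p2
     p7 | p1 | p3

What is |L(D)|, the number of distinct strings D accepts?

The useful subgraph on states {p1, p3, p4, p6} is acyclic, so L(D) is finite; the longest accepting path visits 3 useful states, giving maximum string length 2.
Counting accepting paths from p4 by length: 1 of length 0, 1 of length 1, 1 of length 2. Total 3.

3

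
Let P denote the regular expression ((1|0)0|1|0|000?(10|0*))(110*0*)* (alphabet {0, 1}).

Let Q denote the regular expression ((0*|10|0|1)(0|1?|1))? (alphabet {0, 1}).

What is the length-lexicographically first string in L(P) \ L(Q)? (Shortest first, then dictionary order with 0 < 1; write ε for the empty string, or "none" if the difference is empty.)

The string 011 is accepted by P but not by Q.
No shorter string lies in the difference, and 011 is the lexicographically first length-3 string in L(P) \ L(Q).

011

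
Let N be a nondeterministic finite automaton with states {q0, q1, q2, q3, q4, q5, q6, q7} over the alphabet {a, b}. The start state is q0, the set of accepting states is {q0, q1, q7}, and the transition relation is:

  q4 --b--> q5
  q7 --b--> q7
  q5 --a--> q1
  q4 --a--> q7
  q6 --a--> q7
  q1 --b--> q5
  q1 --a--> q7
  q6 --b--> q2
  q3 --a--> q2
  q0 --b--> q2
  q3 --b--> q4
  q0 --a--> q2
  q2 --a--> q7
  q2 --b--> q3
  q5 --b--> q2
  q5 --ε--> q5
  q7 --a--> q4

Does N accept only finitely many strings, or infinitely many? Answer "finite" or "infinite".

infinite

State q2 is reachable from the start and can reach an accepting state, and it lies on the cycle q2 → q3 → q2.
Traversing that cycle any number of times yields accepted strings of unbounded length, so the language is infinite.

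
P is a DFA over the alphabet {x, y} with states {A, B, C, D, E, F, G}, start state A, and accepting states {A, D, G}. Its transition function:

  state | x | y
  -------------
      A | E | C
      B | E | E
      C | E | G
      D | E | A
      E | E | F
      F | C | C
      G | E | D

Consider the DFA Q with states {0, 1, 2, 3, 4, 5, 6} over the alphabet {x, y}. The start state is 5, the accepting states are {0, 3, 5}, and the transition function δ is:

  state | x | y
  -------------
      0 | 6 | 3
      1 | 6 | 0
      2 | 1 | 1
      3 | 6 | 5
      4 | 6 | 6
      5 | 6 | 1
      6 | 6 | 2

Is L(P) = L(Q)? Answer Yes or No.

Yes

Exploring the product automaton P × Q from the start pair (A, 5), following both machines on each input symbol, reaches 6 state pairs: (A, 5), (E, 6), (C, 1), (F, 2), (G, 0), (D, 3).
P accepts in {A, D, G} and Q accepts in {0, 3, 5}. In every reachable pair the two components are either both accepting — (A, 5), (G, 0), (D, 3) — or both non-accepting, so no string is accepted by exactly one of the machines: L(P) \ L(Q) and L(Q) \ L(P) are both empty.
Hence every string is accepted by P iff it is accepted by Q, and the two languages coincide.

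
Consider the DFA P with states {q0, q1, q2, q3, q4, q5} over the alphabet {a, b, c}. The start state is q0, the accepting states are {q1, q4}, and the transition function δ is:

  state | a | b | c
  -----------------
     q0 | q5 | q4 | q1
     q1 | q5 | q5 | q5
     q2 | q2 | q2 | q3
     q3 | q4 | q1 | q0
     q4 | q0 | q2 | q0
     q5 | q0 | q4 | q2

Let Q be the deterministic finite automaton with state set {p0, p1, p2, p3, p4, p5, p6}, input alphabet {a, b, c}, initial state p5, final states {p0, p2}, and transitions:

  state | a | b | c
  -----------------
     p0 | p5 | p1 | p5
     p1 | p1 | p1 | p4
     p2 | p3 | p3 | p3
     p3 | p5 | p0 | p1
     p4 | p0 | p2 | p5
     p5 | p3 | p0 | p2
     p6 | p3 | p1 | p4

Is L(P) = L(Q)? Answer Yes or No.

Exploring the product automaton P × Q from the start pair (q0, p5), following both machines on each input symbol, reaches 6 state pairs: (q0, p5), (q5, p3), (q4, p0), (q1, p2), (q2, p1), (q3, p4).
P accepts in {q1, q4} and Q accepts in {p0, p2}. In every reachable pair the two components are either both accepting — (q4, p0), (q1, p2) — or both non-accepting, so no string is accepted by exactly one of the machines: L(P) \ L(Q) and L(Q) \ L(P) are both empty.
Hence every string is accepted by P iff it is accepted by Q, and the two languages coincide.

Yes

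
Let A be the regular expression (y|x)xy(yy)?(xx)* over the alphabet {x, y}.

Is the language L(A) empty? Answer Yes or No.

No

The string xxy matches the expression, so it belongs to L(A).
Since L(A) contains at least one string, it is not empty.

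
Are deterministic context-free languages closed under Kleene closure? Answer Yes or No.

No

L = {c aⁿbⁿ : n≥0} ∪ {cc aⁿb²ⁿ : n≥0} is a DCFL (the number of leading c's fixes which ratio the DPDA checks), but L* is not. Every word of L starts with c, so in a factorisation of the string cc aⁱbʲ (i≥1) into words of L each factor begins at one of the two c's: either the whole string is a single word of L (forcing j = 2i), or it splits as c · (c aⁱbʲ) with c ∈ L (take n = 0) and c aⁱbʲ ∈ L (forcing j = i). Thus L* ∩ cca⁺b* = {cc aⁿbⁿ : n≥1} ∪ {cc aⁿb²ⁿ : n≥1}. A DPDA for L* would give one for this intersection with a regular set, and, started from its configuration after reading cc, one for {aⁿbⁿ : n≥1} ∪ {aⁿb²ⁿ : n≥1}, which no deterministic PDA accepts (a DPDA for it would have a single run on aⁿb²ⁿ, accepting after the prefix aⁿbⁿ and accepting again after n more b's; an ordinary PDA that simulates it on a's and b's and, at any moment when it is accepting, may switch to reading only a fresh letter d while feeding each d to the simulation as a b, would accept aⁱbʲdᵏ (k≥1) exactly when both aⁱbʲ and aⁱbʲ⁺ᵏ are in the language, i.e. its language intersected with the regular set a*b*d⁺ would be exactly {aⁿbⁿdⁿ : n≥1} — impossible, since context-free languages are closed under intersection with regular sets and {aⁿbⁿdⁿ} is not context-free). So L* is not a DCFL.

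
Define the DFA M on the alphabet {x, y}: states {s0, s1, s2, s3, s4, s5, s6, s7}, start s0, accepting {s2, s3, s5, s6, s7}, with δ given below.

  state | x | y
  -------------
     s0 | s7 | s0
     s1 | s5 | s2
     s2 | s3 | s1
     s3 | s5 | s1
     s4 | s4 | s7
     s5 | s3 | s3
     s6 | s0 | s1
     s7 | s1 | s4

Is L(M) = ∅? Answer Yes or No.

No

The string x is accepted: the run s0 → s7 ends in the accepting state s7.
Since at least one string is accepted, L(M) is not empty.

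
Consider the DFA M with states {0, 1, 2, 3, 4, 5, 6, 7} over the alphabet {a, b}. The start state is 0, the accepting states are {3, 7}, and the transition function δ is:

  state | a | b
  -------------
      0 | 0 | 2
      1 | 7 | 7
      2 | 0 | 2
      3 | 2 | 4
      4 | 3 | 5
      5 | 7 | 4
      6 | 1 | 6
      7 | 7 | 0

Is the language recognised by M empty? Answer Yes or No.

Yes

The states reachable from the start state are {0, 2}.
None of the accepting states {3, 7} is reachable, so no string is accepted and L(M) = ∅.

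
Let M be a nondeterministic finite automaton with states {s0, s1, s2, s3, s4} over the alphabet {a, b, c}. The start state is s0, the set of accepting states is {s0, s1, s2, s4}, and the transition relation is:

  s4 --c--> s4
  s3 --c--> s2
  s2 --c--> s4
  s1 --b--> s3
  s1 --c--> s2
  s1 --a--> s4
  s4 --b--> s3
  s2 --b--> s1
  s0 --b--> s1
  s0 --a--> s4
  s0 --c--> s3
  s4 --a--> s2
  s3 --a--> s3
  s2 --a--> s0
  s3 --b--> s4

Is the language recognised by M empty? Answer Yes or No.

No

The empty string ε is accepted: the run s0 ends in the accepting state s0.
Since at least one string is accepted, L(M) is not empty.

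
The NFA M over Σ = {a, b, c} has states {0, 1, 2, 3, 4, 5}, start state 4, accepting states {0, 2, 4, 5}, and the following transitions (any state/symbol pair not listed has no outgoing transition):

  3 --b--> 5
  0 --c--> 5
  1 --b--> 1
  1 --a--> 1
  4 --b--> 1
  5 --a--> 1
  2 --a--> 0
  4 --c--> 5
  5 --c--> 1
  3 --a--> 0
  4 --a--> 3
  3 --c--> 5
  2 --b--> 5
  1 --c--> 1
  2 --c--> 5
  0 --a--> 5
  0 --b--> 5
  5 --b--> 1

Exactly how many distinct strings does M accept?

The useful subgraph on states {0, 3, 4, 5} is acyclic, so L(M) is finite; the longest accepting path visits 4 useful states, giving maximum string length 3.
Counting accepting paths from 4 by length: 1 of length 0, 1 of length 1, 3 of length 2, 3 of length 3. Total 8.

8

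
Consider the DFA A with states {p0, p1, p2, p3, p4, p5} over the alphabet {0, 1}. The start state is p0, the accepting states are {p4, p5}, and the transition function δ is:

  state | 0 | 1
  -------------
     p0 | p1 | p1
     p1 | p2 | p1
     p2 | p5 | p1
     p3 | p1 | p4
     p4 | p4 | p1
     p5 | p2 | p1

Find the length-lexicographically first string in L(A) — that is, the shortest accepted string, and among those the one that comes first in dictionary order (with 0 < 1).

000

A breadth-first search from p0 reaches an accepting state first via the path p0 → p1 → p2 → p5 on input 000.
No string of length < 3 is accepted (BFS exhausts all shorter strings without reaching an accepting state), and 000 is the lexicographically least accepting string of length 3.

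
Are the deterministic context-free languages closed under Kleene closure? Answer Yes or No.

No

L = {c aⁿbⁿ : n≥0} ∪ {cc aⁿb²ⁿ : n≥0} is a DCFL (the number of leading c's fixes which ratio the DPDA checks), but L* is not. Every word of L starts with c, so in a factorisation of the string cc aⁱbʲ (i≥1) into words of L each factor begins at one of the two c's: either the whole string is a single word of L (forcing j = 2i), or it splits as c · (c aⁱbʲ) with c ∈ L (take n = 0) and c aⁱbʲ ∈ L (forcing j = i). Thus L* ∩ cca⁺b* = {cc aⁿbⁿ : n≥1} ∪ {cc aⁿb²ⁿ : n≥1}. A DPDA for L* would give one for this intersection with a regular set, and, started from its configuration after reading cc, one for {aⁿbⁿ : n≥1} ∪ {aⁿb²ⁿ : n≥1}, which no deterministic PDA accepts (a DPDA for it would have a single run on aⁿb²ⁿ, accepting after the prefix aⁿbⁿ and accepting again after n more b's; an ordinary PDA that simulates it on a's and b's and, at any moment when it is accepting, may switch to reading only a fresh letter d while feeding each d to the simulation as a b, would accept aⁱbʲdᵏ (k≥1) exactly when both aⁱbʲ and aⁱbʲ⁺ᵏ are in the language, i.e. its language intersected with the regular set a*b*d⁺ would be exactly {aⁿbⁿdⁿ : n≥1} — impossible, since context-free languages are closed under intersection with regular sets and {aⁿbⁿdⁿ} is not context-free). So L* is not a DCFL.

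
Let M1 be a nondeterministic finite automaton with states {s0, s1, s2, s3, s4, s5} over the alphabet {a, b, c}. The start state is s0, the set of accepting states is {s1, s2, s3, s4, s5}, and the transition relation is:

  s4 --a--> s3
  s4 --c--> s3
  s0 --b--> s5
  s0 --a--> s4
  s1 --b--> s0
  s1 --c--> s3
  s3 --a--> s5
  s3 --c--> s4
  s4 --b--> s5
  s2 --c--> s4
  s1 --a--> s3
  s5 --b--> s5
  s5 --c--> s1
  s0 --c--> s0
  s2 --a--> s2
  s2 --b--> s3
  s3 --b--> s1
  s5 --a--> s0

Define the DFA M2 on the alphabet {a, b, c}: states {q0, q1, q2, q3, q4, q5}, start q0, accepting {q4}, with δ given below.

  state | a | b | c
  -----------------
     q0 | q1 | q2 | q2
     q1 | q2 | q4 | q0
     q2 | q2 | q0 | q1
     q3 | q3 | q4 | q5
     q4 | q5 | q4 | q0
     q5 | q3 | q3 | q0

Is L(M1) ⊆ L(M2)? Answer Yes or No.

The string a is in L(M1) but not in L(M2).
So L(M1) ⊄ L(M2).

No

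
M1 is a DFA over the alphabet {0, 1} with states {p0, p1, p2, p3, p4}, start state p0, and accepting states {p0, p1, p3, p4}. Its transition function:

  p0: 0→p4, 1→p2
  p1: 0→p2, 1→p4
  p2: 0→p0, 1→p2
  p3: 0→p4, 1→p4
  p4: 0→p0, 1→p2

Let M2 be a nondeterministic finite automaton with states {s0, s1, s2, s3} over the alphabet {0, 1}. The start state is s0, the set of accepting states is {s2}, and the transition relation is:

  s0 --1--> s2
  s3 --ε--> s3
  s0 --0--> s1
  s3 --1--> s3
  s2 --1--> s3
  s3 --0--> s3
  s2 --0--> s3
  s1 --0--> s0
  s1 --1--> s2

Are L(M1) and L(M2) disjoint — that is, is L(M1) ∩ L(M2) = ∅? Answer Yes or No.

Yes

Exploring the product automaton M1 × M2 from the start pair (p0, s0), following both machines on each input symbol, reaches 6 state pairs: (p0, s0), (p4, s1), (p2, s2), (p0, s3), (p2, s3), (p4, s3).
M1 accepts in {p0, p1, p3, p4} and M2 accepts in {s2}; no reachable pair has both components accepting, so no string drives both machines to acceptance simultaneously and L(M1) ∩ L(M2) = ∅.
So no string is accepted by both, and the intersection is empty.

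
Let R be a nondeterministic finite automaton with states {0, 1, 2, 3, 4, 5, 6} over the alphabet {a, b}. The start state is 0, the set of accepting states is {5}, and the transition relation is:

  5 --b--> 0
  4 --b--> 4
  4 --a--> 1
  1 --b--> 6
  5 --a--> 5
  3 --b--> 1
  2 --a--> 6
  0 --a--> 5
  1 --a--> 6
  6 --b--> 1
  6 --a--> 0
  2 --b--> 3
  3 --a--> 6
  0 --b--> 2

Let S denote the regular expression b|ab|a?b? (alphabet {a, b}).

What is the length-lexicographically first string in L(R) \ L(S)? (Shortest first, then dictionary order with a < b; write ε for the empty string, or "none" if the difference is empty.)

aa

The string aa is accepted by R but not by S.
No shorter string lies in the difference, and aa is the lexicographically first length-2 string in L(R) \ L(S).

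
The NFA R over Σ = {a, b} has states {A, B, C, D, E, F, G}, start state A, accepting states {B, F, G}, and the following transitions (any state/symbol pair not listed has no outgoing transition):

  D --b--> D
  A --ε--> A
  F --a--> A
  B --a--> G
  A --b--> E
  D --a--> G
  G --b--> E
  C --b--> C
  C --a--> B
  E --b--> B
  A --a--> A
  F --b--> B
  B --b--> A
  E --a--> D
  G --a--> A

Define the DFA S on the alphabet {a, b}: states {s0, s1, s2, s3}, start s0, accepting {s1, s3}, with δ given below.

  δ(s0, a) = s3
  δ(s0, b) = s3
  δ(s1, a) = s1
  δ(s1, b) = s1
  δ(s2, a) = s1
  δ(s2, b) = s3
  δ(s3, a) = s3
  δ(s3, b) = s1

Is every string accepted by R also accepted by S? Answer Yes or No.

Exploring the product automaton R × S from the start pair (A, s0), following both machines on each input symbol, reaches 10 state pairs: (A, s0), (A, s3), (E, s3), (E, s1), (D, s3), (B, s1), (D, s1), (G, s3), (G, s1), (A, s1).
R accepts in {B, F, G} and S accepts in {s1, s3}. The reachable pairs whose R-component is accepting are (B, s1), (G, s3), (G, s1); in each of them the S-component is accepting too, so the product for L(R) \ L(S) (R-component accepting, S-component rejecting) has no reachable accepting pair and the difference is empty.
Hence every string in L(R) is also in L(S).

Yes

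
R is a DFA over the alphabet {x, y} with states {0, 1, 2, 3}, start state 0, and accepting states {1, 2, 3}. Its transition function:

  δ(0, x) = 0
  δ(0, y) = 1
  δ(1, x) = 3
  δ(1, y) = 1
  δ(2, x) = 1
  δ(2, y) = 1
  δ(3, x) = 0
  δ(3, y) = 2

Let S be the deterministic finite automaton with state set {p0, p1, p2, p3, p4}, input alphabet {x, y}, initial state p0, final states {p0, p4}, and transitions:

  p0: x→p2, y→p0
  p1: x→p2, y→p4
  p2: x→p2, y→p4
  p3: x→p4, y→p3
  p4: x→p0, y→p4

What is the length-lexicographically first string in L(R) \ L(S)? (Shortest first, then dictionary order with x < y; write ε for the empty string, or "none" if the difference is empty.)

The string yx is accepted by R but not by S.
No shorter string lies in the difference, and yx is the lexicographically first length-2 string in L(R) \ L(S).

yx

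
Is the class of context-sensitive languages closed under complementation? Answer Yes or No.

The context-sensitive languages are exactly NSPACE(n), and by the Immerman–Szelepcsényi theorem nondeterministic space classes (from log n up) are closed under complement.
So the context-sensitive languages are closed under complement.

Yes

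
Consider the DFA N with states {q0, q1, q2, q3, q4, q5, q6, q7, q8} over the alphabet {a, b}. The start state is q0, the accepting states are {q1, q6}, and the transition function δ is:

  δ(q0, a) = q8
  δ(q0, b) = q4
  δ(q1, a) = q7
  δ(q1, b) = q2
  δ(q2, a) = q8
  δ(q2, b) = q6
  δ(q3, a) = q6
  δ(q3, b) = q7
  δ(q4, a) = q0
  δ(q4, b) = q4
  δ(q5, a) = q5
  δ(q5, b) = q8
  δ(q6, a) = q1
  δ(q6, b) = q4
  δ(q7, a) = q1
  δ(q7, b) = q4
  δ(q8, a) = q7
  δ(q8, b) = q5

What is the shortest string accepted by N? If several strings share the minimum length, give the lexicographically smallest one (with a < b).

A breadth-first search from q0 reaches an accepting state first via the path q0 → q8 → q7 → q1 on input aaa.
No string of length < 3 is accepted (BFS exhausts all shorter strings without reaching an accepting state), and aaa is the lexicographically least accepting string of length 3.

aaa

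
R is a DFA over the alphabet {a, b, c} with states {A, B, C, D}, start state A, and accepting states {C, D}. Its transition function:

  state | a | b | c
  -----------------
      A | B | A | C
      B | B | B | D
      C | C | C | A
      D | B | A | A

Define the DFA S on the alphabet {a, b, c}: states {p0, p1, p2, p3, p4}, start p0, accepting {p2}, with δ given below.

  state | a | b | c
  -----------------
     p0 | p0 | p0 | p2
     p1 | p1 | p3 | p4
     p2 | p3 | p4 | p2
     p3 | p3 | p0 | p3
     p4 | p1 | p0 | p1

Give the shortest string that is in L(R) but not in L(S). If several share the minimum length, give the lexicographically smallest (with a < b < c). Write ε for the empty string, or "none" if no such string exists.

ca

The string ca is accepted by R but not by S.
No shorter string lies in the difference, and ca is the lexicographically first length-2 string in L(R) \ L(S).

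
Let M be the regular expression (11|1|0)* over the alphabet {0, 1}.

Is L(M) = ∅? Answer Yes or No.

No

The empty string ε matches the expression, so it belongs to L(M).
Since L(M) contains at least one string, it is not empty.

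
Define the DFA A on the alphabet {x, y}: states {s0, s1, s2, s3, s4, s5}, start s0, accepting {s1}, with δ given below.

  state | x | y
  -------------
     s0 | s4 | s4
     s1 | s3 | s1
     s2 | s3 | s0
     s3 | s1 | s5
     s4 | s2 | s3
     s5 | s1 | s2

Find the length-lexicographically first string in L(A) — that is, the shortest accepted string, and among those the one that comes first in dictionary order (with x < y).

A breadth-first search from s0 reaches an accepting state first via the path s0 → s4 → s3 → s1 on input xyx.
No string of length < 3 is accepted (BFS exhausts all shorter strings without reaching an accepting state), and xyx is the lexicographically least accepting string of length 3.

xyx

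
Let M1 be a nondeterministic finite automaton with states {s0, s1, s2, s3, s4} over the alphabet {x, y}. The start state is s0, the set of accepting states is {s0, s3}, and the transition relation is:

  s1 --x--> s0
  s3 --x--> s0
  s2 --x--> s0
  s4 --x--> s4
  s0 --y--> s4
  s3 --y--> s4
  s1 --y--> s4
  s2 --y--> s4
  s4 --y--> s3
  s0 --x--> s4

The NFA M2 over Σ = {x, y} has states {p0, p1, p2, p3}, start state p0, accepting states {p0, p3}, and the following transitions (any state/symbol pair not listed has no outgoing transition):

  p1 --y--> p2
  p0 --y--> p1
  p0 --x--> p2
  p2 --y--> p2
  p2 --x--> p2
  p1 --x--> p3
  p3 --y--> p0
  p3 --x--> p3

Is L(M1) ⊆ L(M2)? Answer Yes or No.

The string xy is in L(M1) but not in L(M2).
So L(M1) ⊄ L(M2).

No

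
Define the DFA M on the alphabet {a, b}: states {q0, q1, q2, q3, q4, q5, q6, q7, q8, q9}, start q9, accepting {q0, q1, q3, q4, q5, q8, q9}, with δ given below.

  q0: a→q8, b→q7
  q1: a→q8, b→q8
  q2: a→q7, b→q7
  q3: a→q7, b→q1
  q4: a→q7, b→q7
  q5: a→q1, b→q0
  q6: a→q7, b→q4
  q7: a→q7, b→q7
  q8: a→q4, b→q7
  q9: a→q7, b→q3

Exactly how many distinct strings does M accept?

7

The useful subgraph on states {q1, q3, q4, q8, q9} is acyclic, so L(M) is finite; the longest accepting path visits 5 useful states, giving maximum string length 4.
Counting accepting paths from q9 by length: 1 of length 0, 1 of length 1, 1 of length 2, 2 of length 3, 2 of length 4. Total 7.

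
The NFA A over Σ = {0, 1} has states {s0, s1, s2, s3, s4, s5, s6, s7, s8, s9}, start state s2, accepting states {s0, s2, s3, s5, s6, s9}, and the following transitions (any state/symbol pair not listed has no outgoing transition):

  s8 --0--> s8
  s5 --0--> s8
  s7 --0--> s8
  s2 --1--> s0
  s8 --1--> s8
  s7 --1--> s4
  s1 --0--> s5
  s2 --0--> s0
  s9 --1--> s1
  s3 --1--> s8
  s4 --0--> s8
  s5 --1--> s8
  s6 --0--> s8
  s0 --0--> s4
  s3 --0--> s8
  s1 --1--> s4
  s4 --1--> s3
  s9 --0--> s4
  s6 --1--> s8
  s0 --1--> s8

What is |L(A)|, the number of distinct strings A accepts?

The useful subgraph on states {s0, s2, s3, s4} is acyclic, so L(A) is finite; the longest accepting path visits 4 useful states, giving maximum string length 3.
Counting accepting paths from s2 by length: 1 of length 0, 2 of length 1, 2 of length 3. Total 5.

5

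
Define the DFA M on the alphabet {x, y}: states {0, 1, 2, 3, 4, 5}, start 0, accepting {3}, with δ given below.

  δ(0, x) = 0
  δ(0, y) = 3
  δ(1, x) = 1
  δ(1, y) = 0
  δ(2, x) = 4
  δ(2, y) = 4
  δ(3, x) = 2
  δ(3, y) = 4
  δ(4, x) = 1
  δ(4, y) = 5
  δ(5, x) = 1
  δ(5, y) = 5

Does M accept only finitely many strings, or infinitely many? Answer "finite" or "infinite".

State 0 is reachable from the start and can reach an accepting state, and it lies on the cycle 0 → 0.
Traversing that cycle any number of times yields accepted strings of unbounded length, so the language is infinite.

infinite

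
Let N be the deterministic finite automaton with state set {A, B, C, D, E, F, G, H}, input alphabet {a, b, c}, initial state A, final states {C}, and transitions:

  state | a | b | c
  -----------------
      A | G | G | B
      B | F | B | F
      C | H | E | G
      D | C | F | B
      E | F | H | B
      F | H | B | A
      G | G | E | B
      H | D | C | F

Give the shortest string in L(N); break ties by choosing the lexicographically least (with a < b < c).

A breadth-first search from A reaches an accepting state first via the path A → G → E → H → C on input abbb.
No string of length < 4 is accepted (BFS exhausts all shorter strings without reaching an accepting state), and abbb is the lexicographically least accepting string of length 4.

abbb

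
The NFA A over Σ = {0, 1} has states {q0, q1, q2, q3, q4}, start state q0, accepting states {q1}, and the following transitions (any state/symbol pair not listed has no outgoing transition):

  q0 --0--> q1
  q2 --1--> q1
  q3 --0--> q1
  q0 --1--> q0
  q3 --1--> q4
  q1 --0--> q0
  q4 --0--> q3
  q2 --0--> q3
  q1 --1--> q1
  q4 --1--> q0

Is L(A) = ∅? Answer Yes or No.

No

The string 0 is accepted: the run q0 → q1 ends in the accepting state q1.
Since at least one string is accepted, L(A) is not empty.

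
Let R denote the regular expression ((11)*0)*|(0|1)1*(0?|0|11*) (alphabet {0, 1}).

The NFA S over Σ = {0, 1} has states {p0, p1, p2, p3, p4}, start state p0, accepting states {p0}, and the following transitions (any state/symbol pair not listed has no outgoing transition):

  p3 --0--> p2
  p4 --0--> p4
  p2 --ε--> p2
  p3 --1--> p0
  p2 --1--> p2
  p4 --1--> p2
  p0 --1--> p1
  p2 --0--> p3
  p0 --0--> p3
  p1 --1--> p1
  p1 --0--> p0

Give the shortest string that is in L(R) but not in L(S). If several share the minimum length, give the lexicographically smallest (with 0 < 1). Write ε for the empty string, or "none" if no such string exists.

The string 0 is accepted by R but not by S.
No shorter string lies in the difference, and 0 is the lexicographically first length-1 string in L(R) \ L(S).

0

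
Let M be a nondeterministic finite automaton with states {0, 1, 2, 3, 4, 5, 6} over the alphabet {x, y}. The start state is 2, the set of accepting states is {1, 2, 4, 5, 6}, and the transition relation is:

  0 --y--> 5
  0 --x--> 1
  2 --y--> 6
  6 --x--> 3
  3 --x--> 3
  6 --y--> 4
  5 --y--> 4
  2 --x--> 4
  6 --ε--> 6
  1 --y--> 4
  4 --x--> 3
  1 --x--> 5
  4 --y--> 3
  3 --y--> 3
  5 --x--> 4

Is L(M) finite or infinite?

finite

The useful states (reachable from 2 and able to reach an accepting state) are {2, 4, 6}.
Restricted to these states the transition graph has no cycle, so every accepting path has bounded length and L is finite.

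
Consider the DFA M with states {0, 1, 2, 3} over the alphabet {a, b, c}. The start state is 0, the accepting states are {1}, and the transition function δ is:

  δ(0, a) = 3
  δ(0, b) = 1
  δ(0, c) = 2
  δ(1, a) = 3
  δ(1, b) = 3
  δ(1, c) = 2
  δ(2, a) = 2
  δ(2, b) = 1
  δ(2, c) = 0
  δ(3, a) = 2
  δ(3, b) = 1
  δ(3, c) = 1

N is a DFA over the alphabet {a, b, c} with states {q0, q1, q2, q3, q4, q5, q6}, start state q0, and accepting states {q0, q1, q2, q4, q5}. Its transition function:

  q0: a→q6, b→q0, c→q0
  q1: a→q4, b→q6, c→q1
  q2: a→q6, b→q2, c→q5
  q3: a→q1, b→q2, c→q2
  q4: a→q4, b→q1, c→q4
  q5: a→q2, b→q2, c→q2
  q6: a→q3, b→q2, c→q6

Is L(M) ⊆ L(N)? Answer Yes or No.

No

The string ac is in L(M) but not in L(N).
So L(M) ⊄ L(N).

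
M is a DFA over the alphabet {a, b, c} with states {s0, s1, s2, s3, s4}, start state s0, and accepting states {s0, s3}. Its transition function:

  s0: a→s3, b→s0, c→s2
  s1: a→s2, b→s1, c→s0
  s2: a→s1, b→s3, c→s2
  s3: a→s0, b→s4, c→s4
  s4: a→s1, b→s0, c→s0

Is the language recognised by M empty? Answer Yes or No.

The empty string ε is accepted: the run s0 ends in the accepting state s0.
Since at least one string is accepted, L(M) is not empty.

No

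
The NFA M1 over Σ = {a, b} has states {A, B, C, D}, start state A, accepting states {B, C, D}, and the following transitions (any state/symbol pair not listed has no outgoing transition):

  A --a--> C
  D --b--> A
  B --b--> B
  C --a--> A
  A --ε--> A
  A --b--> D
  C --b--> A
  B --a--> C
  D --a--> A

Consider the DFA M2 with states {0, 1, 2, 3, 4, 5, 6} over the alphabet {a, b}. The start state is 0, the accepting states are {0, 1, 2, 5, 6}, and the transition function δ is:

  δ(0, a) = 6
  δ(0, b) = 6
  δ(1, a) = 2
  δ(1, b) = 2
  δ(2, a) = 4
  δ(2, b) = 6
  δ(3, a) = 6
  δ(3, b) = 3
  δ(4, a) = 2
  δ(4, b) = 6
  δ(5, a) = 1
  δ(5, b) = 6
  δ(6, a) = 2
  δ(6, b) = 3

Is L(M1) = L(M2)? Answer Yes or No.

No

The string aaa is accepted by M1 but rejected by M2.
So L(M1) ≠ L(M2).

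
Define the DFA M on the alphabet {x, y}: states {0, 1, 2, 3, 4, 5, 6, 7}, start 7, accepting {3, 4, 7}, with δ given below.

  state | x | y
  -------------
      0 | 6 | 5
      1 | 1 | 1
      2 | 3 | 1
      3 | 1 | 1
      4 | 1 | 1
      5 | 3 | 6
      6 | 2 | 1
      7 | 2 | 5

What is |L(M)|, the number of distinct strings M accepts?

The useful subgraph on states {2, 3, 5, 6, 7} is acyclic, so L(M) is finite; the longest accepting path visits 5 useful states, giving maximum string length 4.
Counting accepting paths from 7 by length: 1 of length 0, 2 of length 2, 1 of length 4. Total 4.

4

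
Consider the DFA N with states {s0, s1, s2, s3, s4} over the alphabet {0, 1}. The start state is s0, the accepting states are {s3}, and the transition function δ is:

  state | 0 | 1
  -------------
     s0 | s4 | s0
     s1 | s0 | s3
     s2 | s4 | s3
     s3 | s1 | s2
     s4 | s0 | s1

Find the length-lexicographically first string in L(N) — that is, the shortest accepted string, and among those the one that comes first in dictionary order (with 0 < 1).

011

A breadth-first search from s0 reaches an accepting state first via the path s0 → s4 → s1 → s3 on input 011.
No string of length < 3 is accepted (BFS exhausts all shorter strings without reaching an accepting state), and 011 is the lexicographically least accepting string of length 3.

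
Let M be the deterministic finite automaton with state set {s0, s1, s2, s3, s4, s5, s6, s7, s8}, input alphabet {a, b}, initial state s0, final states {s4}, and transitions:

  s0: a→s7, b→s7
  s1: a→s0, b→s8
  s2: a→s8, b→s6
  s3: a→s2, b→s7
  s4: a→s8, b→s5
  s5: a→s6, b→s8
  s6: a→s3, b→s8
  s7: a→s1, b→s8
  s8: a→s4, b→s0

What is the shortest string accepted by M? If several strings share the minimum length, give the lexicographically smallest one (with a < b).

A breadth-first search from s0 reaches an accepting state first via the path s0 → s7 → s8 → s4 on input aba.
No string of length < 3 is accepted (BFS exhausts all shorter strings without reaching an accepting state), and aba is the lexicographically least accepting string of length 3.

aba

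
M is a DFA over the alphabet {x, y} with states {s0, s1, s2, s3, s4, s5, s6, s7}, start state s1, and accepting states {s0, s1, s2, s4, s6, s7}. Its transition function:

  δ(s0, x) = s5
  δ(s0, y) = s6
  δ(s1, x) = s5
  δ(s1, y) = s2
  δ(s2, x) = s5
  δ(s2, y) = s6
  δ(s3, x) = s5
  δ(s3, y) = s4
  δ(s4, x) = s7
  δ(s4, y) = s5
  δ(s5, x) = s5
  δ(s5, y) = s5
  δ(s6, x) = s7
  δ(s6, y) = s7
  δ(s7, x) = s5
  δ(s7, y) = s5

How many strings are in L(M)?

5

The useful subgraph on states {s1, s2, s6, s7} is acyclic, so L(M) is finite; the longest accepting path visits 4 useful states, giving maximum string length 3.
Counting accepting paths from s1 by length: 1 of length 0, 1 of length 1, 1 of length 2, 2 of length 3. Total 5.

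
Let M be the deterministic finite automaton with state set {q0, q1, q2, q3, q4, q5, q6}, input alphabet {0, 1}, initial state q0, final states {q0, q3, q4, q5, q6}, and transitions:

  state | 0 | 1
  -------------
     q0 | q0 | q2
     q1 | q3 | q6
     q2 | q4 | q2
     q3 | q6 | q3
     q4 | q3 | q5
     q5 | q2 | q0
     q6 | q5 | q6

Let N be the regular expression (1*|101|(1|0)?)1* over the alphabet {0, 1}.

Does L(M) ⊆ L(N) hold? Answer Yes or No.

No

The string 00 is in L(M) but not in L(N).
So L(M) ⊄ L(N).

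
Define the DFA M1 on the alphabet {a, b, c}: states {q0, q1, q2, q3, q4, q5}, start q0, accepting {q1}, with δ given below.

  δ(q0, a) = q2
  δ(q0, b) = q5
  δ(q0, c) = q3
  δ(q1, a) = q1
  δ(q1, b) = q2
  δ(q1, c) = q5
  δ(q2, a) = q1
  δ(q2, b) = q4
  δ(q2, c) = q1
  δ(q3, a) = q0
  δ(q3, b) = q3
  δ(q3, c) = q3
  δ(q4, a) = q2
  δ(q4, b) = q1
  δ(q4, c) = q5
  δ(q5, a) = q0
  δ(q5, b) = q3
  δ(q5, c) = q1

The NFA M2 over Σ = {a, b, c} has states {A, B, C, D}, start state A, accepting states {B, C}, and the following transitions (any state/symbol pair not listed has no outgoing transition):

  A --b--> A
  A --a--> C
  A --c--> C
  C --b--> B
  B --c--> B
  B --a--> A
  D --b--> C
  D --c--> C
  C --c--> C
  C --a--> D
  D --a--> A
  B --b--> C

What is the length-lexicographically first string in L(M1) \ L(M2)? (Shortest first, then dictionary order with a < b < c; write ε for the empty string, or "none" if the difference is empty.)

The string aa is accepted by M1 but not by M2.
No shorter string lies in the difference, and aa is the lexicographically first length-2 string in L(M1) \ L(M2).

aa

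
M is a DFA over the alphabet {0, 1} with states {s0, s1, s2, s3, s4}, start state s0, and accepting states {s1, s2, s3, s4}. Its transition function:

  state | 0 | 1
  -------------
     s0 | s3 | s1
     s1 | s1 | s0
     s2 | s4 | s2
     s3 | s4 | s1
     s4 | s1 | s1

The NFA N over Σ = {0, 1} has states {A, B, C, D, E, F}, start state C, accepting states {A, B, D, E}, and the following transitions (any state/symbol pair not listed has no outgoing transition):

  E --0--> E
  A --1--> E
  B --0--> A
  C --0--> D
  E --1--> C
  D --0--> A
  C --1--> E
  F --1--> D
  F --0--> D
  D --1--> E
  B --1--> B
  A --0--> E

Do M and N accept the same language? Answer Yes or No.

Yes

Exploring the product automaton M × N from the start pair (s0, C), following both machines on each input symbol, reaches 4 state pairs: (s0, C), (s3, D), (s1, E), (s4, A).
M accepts in {s1, s2, s3, s4} and N accepts in {A, B, D, E}. In every reachable pair the two components are either both accepting — (s3, D), (s1, E), (s4, A) — or both non-accepting, so no string is accepted by exactly one of the machines: L(M) \ L(N) and L(N) \ L(M) are both empty.
Hence every string is accepted by M iff it is accepted by N, and the two languages coincide.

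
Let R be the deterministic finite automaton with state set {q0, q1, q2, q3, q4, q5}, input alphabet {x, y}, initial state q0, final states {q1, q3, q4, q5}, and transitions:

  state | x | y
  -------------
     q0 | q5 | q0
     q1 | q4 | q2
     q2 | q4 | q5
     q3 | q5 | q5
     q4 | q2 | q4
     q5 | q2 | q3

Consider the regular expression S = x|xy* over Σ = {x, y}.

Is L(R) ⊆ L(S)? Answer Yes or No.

The string yx is in L(R) but not in L(S).
So L(R) ⊄ L(S).

No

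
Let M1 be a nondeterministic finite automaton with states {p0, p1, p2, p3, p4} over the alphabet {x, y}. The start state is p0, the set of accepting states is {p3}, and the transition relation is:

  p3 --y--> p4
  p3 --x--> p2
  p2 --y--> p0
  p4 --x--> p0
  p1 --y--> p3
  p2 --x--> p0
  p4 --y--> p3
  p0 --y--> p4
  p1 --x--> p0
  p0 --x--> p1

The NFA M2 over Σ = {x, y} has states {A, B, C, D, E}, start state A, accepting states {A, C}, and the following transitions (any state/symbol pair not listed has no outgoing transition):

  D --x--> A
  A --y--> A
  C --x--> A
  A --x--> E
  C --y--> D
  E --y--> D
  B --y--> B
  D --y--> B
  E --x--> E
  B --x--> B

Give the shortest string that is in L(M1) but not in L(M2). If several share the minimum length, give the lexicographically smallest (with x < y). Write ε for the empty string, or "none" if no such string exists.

xy

The string xy is accepted by M1 but not by M2.
No shorter string lies in the difference, and xy is the lexicographically first length-2 string in L(M1) \ L(M2).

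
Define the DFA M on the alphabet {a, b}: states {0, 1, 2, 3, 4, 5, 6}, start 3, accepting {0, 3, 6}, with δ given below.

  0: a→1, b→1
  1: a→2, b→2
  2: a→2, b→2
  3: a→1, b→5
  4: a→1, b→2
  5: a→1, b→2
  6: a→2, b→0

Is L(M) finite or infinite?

The useful states (reachable from 3 and able to reach an accepting state) are {3}.
Restricted to these states the transition graph has no cycle, so every accepting path has bounded length and L is finite.

finite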